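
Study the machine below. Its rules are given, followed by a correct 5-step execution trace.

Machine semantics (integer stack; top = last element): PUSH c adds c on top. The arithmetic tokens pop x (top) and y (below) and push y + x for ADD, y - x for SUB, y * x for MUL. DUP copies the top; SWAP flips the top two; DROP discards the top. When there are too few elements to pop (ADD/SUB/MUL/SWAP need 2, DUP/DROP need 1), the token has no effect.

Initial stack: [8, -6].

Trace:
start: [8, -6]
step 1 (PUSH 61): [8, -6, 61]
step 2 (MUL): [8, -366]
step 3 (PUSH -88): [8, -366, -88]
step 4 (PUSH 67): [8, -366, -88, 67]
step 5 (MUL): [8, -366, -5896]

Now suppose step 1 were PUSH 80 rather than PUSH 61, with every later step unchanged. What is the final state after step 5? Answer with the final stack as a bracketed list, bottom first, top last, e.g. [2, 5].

(re-executing from step 1 with the substitution; state before step 1: [8, -6])
step 1 (PUSH 80): [8, -6, 80]
step 2 (MUL): [8, -480]
step 3 (PUSH -88): [8, -480, -88]
step 4 (PUSH 67): [8, -480, -88, 67]
step 5 (MUL): [8, -480, -5896]

[8, -480, -5896]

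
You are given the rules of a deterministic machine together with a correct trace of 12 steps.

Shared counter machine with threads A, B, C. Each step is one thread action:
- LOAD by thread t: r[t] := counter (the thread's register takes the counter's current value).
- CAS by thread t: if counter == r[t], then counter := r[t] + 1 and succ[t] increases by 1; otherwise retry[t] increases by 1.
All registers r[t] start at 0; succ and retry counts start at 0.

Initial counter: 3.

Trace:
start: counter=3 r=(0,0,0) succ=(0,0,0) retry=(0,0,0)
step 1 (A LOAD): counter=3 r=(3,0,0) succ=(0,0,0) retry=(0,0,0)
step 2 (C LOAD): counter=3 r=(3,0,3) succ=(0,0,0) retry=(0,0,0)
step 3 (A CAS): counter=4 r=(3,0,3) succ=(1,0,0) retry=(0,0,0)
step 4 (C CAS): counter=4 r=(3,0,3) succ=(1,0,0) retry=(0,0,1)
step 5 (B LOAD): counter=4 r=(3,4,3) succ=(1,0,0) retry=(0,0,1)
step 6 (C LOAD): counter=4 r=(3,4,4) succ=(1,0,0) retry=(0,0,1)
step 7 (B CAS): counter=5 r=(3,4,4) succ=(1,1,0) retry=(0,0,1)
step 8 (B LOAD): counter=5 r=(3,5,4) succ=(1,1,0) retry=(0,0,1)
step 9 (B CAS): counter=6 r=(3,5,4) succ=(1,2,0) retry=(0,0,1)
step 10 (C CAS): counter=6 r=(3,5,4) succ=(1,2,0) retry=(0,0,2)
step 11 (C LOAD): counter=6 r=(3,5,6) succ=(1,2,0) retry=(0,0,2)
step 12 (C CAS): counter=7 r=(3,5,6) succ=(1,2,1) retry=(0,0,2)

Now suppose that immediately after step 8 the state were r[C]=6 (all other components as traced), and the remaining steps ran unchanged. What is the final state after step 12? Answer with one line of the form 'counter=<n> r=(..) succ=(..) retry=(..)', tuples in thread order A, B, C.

counter=8 r=(3,5,7) succ=(1,2,2) retry=(0,0,1)

state after step 8 := counter=5 r=(3,5,6) succ=(1,1,0) retry=(0,0,1)
step 9 (B CAS): counter=6 r=(3,5,6) succ=(1,2,0) retry=(0,0,1)
step 10 (C CAS): counter=7 r=(3,5,6) succ=(1,2,1) retry=(0,0,1)
step 11 (C LOAD): counter=7 r=(3,5,7) succ=(1,2,1) retry=(0,0,1)
step 12 (C CAS): counter=8 r=(3,5,7) succ=(1,2,2) retry=(0,0,1)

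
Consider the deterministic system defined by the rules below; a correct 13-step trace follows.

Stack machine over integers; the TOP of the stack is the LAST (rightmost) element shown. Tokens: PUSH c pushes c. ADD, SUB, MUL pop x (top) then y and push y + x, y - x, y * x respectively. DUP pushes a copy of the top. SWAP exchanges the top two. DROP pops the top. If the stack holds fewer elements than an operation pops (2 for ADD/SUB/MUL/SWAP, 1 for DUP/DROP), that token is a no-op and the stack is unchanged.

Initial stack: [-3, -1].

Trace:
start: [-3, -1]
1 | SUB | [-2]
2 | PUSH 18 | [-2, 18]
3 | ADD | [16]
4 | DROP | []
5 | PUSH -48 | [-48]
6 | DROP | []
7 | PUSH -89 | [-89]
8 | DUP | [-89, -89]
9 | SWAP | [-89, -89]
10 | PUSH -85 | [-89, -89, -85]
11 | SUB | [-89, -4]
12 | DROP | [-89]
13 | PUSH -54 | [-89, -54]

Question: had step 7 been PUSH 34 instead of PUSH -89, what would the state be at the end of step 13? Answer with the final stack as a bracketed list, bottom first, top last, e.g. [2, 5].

(re-executing from step 7 with the substitution; state before step 7: [])
7 | PUSH 34 | [34]
8 | DUP | [34, 34]
9 | SWAP | [34, 34]
10 | PUSH -85 | [34, 34, -85]
11 | SUB | [34, 119]
12 | DROP | [34]
13 | PUSH -54 | [34, -54]

[34, -54]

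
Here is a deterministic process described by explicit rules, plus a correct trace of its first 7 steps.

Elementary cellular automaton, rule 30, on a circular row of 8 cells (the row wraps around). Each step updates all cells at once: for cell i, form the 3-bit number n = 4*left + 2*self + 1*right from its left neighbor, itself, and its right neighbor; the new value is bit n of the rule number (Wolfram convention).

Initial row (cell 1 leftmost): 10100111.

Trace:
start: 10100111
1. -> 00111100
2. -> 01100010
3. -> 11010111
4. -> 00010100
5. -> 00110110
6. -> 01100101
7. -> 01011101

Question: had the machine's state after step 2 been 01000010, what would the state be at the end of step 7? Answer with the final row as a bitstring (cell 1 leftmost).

state after step 2 := 01000010
3. -> 11100111
4. -> 00011100
5. -> 00110010
6. -> 01101111
7. -> 01001000

01001000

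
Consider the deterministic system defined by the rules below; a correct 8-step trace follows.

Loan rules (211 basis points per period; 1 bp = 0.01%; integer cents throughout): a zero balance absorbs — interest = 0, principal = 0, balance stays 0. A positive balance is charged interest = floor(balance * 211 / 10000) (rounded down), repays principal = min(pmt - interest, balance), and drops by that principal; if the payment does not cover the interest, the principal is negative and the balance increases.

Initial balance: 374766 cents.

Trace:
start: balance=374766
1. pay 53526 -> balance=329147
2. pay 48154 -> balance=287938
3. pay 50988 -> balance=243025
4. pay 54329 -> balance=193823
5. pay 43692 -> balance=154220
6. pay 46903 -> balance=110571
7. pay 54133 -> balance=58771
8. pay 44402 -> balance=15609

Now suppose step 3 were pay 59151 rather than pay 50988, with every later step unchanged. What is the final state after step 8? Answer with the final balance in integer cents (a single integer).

6546

(re-executing from step 3 with the substitution; state before step 3: balance=287938)
3. pay 59151 -> balance=234862
4. pay 54329 -> balance=185488
5. pay 43692 -> balance=145709
6. pay 46903 -> balance=101880
7. pay 54133 -> balance=49896
8. pay 44402 -> balance=6546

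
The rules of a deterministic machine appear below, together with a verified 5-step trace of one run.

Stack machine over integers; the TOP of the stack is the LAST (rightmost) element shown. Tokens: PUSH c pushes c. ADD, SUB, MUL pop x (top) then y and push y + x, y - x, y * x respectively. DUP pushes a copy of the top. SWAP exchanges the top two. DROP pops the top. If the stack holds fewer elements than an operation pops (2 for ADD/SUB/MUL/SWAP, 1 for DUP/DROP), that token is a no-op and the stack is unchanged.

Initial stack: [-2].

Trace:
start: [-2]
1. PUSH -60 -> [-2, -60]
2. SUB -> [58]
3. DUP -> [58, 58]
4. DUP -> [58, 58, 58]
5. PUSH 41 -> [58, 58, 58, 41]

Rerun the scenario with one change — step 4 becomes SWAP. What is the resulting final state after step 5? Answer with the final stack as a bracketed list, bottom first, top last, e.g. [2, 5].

[58, 58, 41]

(re-executing from step 4 with the substitution; state before step 4: [58, 58])
4. SWAP -> [58, 58]
5. PUSH 41 -> [58, 58, 41]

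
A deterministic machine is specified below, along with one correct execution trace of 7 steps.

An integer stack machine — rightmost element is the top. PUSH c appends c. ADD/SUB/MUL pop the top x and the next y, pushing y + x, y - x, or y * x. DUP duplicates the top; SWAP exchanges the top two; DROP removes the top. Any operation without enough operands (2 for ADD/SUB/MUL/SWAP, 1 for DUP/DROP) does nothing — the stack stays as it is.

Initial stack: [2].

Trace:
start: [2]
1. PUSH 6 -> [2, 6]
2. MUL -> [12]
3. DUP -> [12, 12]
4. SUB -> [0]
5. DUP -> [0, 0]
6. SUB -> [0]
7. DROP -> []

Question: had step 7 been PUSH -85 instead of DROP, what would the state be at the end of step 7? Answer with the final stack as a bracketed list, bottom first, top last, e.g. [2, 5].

(re-executing from step 7 with the substitution; state before step 7: [0])
7. PUSH -85 -> [0, -85]

[0, -85]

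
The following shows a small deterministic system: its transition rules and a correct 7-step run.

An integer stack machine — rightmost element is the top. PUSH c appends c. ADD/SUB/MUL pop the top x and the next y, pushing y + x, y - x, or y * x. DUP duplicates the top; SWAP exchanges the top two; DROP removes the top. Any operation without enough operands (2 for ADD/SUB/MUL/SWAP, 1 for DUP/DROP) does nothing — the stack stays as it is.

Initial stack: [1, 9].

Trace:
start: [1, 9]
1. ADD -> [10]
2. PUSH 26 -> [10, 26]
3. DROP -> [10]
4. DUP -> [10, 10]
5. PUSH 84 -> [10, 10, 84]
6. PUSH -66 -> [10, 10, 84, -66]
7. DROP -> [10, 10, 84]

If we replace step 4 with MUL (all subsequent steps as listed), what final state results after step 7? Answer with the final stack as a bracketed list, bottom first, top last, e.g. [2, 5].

[10, 84]

(re-executing from step 4 with the substitution; state before step 4: [10])
4. MUL -> [10]
5. PUSH 84 -> [10, 84]
6. PUSH -66 -> [10, 84, -66]
7. DROP -> [10, 84]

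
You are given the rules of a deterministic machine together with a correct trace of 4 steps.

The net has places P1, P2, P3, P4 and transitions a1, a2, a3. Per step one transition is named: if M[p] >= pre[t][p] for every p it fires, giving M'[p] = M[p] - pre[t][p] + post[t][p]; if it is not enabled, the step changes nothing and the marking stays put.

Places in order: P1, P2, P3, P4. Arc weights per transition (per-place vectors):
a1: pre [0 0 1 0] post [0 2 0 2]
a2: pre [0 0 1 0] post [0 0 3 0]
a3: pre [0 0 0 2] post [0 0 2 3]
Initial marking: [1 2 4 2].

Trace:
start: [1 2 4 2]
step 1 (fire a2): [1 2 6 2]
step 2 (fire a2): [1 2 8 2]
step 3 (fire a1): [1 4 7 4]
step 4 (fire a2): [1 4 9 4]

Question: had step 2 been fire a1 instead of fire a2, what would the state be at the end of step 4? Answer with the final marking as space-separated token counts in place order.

1 6 6 6

(re-executing from step 2 with the substitution; state before step 2: [1 2 6 2])
step 2 (fire a1): [1 4 5 4]
step 3 (fire a1): [1 6 4 6]
step 4 (fire a2): [1 6 6 6]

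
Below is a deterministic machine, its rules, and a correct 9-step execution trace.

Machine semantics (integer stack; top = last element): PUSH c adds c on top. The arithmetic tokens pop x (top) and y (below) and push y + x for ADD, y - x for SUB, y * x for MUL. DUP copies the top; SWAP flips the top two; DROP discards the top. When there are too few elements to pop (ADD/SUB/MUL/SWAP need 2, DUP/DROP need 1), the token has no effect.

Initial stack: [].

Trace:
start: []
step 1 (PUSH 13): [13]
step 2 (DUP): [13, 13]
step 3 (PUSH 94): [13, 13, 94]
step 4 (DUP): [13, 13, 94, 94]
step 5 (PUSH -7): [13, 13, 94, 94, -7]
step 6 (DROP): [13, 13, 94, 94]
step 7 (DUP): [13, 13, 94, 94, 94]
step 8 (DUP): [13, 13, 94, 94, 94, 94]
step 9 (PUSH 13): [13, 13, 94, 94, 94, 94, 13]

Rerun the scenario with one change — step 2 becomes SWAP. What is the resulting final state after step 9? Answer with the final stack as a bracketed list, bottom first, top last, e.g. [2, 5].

(re-executing from step 2 with the substitution; state before step 2: [13])
step 2 (SWAP): [13]
step 3 (PUSH 94): [13, 94]
step 4 (DUP): [13, 94, 94]
step 5 (PUSH -7): [13, 94, 94, -7]
step 6 (DROP): [13, 94, 94]
step 7 (DUP): [13, 94, 94, 94]
step 8 (DUP): [13, 94, 94, 94, 94]
step 9 (PUSH 13): [13, 94, 94, 94, 94, 13]

[13, 94, 94, 94, 94, 13]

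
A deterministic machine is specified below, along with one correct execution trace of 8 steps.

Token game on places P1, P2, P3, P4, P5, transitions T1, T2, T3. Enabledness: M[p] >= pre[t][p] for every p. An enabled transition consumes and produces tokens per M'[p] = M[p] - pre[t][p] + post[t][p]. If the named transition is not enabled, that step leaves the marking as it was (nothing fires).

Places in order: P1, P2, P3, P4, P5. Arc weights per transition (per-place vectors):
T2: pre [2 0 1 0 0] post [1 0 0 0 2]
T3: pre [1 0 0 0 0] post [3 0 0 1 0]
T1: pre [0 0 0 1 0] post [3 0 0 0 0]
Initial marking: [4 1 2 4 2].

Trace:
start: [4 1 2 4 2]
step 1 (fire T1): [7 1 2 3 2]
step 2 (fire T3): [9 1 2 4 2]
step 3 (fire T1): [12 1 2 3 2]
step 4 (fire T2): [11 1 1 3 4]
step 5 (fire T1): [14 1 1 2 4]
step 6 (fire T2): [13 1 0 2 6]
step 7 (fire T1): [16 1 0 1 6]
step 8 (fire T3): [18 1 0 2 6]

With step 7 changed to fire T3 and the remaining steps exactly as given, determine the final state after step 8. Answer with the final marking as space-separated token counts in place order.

(re-executing from step 7 with the substitution; state before step 7: [13 1 0 2 6])
step 7 (fire T3): [15 1 0 3 6]
step 8 (fire T3): [17 1 0 4 6]

17 1 0 4 6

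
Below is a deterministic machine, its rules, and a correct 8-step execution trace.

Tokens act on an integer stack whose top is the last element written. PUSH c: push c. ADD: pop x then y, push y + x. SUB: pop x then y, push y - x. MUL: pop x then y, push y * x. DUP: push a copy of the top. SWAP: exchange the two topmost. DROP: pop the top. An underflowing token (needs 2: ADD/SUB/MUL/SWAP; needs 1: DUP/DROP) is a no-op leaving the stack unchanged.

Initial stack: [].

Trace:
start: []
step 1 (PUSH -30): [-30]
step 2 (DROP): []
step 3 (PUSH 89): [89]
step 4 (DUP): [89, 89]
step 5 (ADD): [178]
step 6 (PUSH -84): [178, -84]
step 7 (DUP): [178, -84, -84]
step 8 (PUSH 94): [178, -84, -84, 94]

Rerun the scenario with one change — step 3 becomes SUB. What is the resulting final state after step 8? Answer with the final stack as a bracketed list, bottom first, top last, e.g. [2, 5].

[-84, -84, 94]

(re-executing from step 3 with the substitution; state before step 3: [])
step 3 (SUB): []
step 4 (DUP): []
step 5 (ADD): []
step 6 (PUSH -84): [-84]
step 7 (DUP): [-84, -84]
step 8 (PUSH 94): [-84, -84, 94]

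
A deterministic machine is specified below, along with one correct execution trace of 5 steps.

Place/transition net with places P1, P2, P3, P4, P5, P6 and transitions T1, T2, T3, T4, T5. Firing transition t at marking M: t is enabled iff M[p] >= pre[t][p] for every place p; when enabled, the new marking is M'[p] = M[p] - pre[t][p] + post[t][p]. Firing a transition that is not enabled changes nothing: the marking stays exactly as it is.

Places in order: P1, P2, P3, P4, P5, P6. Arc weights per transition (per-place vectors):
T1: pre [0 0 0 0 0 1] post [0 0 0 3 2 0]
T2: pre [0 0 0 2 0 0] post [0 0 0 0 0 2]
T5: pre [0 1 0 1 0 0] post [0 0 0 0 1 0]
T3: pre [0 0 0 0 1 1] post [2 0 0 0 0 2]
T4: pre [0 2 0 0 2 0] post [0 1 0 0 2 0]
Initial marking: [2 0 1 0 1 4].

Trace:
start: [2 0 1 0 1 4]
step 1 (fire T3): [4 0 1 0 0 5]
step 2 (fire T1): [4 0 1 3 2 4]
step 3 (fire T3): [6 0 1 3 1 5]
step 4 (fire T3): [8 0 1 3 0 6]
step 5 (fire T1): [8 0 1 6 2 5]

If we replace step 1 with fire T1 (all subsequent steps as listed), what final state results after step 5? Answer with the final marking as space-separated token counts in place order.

(re-executing from step 1 with the substitution; state before step 1: [2 0 1 0 1 4])
step 1 (fire T1): [2 0 1 3 3 3]
step 2 (fire T1): [2 0 1 6 5 2]
step 3 (fire T3): [4 0 1 6 4 3]
step 4 (fire T3): [6 0 1 6 3 4]
step 5 (fire T1): [6 0 1 9 5 3]

6 0 1 9 5 3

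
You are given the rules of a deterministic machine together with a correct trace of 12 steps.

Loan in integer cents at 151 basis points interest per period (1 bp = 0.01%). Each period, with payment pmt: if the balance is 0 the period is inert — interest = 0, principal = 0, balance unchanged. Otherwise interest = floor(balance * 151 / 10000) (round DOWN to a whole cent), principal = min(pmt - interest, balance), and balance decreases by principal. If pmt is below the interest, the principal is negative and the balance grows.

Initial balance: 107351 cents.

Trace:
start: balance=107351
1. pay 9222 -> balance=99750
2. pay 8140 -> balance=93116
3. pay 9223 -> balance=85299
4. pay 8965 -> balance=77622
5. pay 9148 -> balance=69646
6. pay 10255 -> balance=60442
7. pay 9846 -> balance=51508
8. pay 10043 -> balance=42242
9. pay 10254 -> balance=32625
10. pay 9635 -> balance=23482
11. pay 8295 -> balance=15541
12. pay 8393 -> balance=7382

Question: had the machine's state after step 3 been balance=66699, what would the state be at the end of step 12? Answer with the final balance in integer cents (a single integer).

state after step 3 := balance=66699
4. pay 8965 -> balance=58741
5. pay 9148 -> balance=50479
6. pay 10255 -> balance=40986
7. pay 9846 -> balance=31758
8. pay 10043 -> balance=22194
9. pay 10254 -> balance=12275
10. pay 9635 -> balance=2825
11. pay 8295 -> balance=0
12. pay 8393 -> balance=0

0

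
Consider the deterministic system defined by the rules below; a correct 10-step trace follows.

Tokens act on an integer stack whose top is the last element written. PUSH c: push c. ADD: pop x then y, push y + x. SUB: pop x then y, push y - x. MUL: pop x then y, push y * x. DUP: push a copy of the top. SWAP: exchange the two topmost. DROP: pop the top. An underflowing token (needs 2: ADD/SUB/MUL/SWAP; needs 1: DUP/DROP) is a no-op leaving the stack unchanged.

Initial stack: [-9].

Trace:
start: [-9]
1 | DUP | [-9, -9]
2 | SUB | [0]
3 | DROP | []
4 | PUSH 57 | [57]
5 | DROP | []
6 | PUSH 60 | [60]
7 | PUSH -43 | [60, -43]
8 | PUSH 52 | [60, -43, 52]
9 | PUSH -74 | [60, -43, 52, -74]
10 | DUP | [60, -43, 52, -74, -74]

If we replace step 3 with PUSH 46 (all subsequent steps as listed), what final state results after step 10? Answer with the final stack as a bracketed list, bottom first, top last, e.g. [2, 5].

[0, 46, 60, -43, 52, -74, -74]

(re-executing from step 3 with the substitution; state before step 3: [0])
3 | PUSH 46 | [0, 46]
4 | PUSH 57 | [0, 46, 57]
5 | DROP | [0, 46]
6 | PUSH 60 | [0, 46, 60]
7 | PUSH -43 | [0, 46, 60, -43]
8 | PUSH 52 | [0, 46, 60, -43, 52]
9 | PUSH -74 | [0, 46, 60, -43, 52, -74]
10 | DUP | [0, 46, 60, -43, 52, -74, -74]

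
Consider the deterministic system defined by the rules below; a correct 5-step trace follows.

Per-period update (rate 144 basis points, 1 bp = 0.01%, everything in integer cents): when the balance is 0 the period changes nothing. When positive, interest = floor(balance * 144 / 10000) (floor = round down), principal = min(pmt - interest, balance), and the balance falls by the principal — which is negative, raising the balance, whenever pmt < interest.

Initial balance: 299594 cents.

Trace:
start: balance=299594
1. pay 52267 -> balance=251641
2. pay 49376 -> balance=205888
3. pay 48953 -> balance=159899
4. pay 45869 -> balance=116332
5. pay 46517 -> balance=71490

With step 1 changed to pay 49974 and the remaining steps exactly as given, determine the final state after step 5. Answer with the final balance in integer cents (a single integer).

(re-executing from step 1 with the substitution; state before step 1: balance=299594)
1. pay 49974 -> balance=253934
2. pay 49376 -> balance=208214
3. pay 48953 -> balance=162259
4. pay 45869 -> balance=118726
5. pay 46517 -> balance=73918

73918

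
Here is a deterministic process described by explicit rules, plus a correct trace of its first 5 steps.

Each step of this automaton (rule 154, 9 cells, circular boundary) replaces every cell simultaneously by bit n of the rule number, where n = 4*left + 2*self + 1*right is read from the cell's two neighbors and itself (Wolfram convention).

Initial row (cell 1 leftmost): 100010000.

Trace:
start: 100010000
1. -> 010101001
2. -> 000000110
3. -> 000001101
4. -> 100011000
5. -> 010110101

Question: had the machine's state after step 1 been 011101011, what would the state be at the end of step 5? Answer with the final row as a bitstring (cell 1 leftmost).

state after step 1 := 011101011
2. -> 011000010
3. -> 110100101
4. -> 100011001
5. -> 010110111

010110111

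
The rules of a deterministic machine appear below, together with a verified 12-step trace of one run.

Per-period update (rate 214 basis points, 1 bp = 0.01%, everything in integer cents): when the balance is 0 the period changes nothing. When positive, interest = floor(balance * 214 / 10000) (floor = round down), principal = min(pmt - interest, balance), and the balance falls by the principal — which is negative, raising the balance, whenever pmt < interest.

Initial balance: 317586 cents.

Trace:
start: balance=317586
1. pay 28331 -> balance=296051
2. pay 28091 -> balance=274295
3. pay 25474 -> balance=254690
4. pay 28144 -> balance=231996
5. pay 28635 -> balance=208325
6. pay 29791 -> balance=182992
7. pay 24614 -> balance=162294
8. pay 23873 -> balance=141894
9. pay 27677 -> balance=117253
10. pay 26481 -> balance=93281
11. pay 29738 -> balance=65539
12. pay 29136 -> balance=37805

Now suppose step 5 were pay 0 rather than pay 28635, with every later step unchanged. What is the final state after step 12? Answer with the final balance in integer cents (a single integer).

71013

(re-executing from step 5 with the substitution; state before step 5: balance=231996)
5. pay 0 -> balance=236960
6. pay 29791 -> balance=212239
7. pay 24614 -> balance=192166
8. pay 23873 -> balance=172405
9. pay 27677 -> balance=148417
10. pay 26481 -> balance=125112
11. pay 29738 -> balance=98051
12. pay 29136 -> balance=71013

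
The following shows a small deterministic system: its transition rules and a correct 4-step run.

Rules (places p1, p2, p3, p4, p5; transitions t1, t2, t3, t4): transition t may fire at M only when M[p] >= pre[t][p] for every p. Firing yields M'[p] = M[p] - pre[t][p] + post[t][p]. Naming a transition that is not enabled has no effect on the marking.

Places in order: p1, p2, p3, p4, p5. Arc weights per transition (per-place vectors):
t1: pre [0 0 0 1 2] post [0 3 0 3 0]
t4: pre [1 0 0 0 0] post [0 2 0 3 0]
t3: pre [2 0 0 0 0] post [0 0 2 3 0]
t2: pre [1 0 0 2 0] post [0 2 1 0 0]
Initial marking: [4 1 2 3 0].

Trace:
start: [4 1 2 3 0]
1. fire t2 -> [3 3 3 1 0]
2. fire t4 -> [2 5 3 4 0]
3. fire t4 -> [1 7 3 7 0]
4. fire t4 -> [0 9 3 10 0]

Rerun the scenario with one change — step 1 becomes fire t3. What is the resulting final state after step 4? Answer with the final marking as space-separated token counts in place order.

0 5 4 12 0

(re-executing from step 1 with the substitution; state before step 1: [4 1 2 3 0])
1. fire t3 -> [2 1 4 6 0]
2. fire t4 -> [1 3 4 9 0]
3. fire t4 -> [0 5 4 12 0]
4. fire t4 -> [0 5 4 12 0]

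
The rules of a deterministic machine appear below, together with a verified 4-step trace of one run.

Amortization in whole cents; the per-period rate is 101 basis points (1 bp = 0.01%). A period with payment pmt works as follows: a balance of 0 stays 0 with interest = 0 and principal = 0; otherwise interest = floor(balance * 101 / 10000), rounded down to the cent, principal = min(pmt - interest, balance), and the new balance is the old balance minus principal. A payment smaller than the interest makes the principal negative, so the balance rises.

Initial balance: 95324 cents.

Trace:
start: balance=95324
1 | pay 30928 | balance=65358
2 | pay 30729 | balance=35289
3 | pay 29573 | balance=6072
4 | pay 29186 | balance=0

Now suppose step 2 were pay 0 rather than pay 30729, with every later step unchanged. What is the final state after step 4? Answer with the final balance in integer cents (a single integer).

8299

(re-executing from step 2 with the substitution; state before step 2: balance=65358)
2 | pay 0 | balance=66018
3 | pay 29573 | balance=37111
4 | pay 29186 | balance=8299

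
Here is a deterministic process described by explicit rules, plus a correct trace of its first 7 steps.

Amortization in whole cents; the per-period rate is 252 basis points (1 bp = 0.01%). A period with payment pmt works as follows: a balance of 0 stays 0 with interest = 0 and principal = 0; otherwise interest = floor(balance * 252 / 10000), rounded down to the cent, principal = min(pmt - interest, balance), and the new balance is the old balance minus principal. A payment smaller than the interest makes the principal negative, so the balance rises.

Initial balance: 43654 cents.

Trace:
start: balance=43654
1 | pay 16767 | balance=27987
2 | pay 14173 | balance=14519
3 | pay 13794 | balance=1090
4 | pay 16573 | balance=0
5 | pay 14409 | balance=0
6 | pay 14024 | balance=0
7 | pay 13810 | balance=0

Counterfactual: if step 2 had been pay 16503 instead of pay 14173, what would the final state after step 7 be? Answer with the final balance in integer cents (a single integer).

0

(re-executing from step 2 with the substitution; state before step 2: balance=27987)
2 | pay 16503 | balance=12189
3 | pay 13794 | balance=0
4 | pay 16573 | balance=0
5 | pay 14409 | balance=0
6 | pay 14024 | balance=0
7 | pay 13810 | balance=0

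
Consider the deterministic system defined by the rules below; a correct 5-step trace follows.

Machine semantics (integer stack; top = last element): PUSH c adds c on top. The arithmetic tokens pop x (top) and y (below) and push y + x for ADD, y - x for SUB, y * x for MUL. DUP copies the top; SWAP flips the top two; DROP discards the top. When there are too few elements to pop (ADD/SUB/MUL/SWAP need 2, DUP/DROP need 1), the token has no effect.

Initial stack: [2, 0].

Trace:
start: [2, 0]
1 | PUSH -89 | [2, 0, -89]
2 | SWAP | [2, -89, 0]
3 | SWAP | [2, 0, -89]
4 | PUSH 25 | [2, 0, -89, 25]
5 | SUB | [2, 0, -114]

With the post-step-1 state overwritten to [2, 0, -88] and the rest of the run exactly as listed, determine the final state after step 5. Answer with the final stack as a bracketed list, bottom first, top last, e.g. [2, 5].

[2, 0, -113]

state after step 1 := [2, 0, -88]
2 | SWAP | [2, -88, 0]
3 | SWAP | [2, 0, -88]
4 | PUSH 25 | [2, 0, -88, 25]
5 | SUB | [2, 0, -113]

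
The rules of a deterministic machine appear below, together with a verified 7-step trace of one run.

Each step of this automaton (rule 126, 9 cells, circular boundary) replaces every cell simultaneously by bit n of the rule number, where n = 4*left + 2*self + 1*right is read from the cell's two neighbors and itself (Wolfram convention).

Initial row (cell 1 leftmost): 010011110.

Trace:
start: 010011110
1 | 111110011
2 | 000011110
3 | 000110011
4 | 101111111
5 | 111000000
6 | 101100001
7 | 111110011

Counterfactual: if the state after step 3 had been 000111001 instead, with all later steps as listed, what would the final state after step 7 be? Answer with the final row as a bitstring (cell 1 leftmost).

state after step 3 := 000111001
4 | 101101111
5 | 111111000
6 | 100001101
7 | 110011111

110011111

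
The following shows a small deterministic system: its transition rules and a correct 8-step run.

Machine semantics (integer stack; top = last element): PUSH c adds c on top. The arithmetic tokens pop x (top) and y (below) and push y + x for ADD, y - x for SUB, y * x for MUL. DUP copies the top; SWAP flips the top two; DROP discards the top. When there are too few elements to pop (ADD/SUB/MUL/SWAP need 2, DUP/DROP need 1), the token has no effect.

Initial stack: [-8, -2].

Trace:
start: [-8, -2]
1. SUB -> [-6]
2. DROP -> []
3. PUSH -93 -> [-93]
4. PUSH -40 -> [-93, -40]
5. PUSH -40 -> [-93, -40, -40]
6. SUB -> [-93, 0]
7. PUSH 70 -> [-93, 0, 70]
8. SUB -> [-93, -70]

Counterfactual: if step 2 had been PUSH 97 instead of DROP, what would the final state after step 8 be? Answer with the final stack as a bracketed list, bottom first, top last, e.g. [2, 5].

(re-executing from step 2 with the substitution; state before step 2: [-6])
2. PUSH 97 -> [-6, 97]
3. PUSH -93 -> [-6, 97, -93]
4. PUSH -40 -> [-6, 97, -93, -40]
5. PUSH -40 -> [-6, 97, -93, -40, -40]
6. SUB -> [-6, 97, -93, 0]
7. PUSH 70 -> [-6, 97, -93, 0, 70]
8. SUB -> [-6, 97, -93, -70]

[-6, 97, -93, -70]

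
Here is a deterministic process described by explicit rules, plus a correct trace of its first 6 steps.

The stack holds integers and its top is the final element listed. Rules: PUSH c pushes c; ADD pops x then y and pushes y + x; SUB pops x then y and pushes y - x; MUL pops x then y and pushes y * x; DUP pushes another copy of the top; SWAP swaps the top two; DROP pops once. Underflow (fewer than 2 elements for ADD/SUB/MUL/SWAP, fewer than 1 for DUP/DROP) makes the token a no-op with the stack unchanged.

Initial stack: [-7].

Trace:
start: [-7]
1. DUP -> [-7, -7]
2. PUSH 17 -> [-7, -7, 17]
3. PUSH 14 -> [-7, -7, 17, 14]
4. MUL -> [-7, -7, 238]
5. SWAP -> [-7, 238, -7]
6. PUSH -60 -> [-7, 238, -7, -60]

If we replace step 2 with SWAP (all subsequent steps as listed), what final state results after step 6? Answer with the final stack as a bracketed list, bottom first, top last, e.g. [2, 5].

(re-executing from step 2 with the substitution; state before step 2: [-7, -7])
2. SWAP -> [-7, -7]
3. PUSH 14 -> [-7, -7, 14]
4. MUL -> [-7, -98]
5. SWAP -> [-98, -7]
6. PUSH -60 -> [-98, -7, -60]

[-98, -7, -60]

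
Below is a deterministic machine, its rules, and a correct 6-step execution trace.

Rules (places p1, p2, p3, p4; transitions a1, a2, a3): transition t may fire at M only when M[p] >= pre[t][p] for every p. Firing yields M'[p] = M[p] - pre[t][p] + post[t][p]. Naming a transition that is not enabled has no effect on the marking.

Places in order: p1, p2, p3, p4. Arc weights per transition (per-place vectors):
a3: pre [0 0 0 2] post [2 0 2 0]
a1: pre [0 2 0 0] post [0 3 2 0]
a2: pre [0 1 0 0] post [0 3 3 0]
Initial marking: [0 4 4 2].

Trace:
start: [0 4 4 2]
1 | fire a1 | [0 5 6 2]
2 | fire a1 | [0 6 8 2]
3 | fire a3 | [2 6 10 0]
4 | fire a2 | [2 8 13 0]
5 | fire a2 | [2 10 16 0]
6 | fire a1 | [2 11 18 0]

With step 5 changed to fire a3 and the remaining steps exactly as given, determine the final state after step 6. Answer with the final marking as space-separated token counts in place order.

2 9 15 0

(re-executing from step 5 with the substitution; state before step 5: [2 8 13 0])
5 | fire a3 | [2 8 13 0]
6 | fire a1 | [2 9 15 0]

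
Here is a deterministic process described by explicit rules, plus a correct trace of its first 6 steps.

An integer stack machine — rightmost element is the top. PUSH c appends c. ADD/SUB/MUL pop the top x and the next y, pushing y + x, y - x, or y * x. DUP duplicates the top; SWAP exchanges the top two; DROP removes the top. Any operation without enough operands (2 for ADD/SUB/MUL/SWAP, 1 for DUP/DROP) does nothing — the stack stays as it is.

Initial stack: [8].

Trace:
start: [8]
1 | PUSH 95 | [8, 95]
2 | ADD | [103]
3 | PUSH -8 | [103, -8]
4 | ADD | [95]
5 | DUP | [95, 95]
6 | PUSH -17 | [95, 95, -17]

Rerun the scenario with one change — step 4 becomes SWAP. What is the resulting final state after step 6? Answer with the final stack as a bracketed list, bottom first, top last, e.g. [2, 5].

(re-executing from step 4 with the substitution; state before step 4: [103, -8])
4 | SWAP | [-8, 103]
5 | DUP | [-8, 103, 103]
6 | PUSH -17 | [-8, 103, 103, -17]

[-8, 103, 103, -17]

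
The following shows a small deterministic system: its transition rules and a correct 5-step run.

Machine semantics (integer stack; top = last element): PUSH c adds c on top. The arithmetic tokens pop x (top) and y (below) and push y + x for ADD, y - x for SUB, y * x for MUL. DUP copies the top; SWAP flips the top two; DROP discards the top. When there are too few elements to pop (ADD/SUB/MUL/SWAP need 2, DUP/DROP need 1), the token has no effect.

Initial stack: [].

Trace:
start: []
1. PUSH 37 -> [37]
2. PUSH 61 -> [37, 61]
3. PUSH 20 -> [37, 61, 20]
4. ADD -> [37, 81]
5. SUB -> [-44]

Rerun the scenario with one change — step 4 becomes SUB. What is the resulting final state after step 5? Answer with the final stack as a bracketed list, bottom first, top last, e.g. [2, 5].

[-4]

(re-executing from step 4 with the substitution; state before step 4: [37, 61, 20])
4. SUB -> [37, 41]
5. SUB -> [-4]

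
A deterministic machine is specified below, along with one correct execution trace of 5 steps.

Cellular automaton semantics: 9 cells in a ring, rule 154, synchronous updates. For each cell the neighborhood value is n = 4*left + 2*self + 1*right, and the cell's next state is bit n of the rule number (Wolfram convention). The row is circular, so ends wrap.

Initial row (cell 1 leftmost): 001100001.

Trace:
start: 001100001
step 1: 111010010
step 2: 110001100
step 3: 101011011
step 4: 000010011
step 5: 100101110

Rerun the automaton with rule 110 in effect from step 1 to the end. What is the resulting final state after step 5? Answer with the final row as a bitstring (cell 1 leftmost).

(re-executing steps 1..5 under rule 110; state before step 1: 001100001)
step 1: 011100011
step 2: 110100111
step 3: 011101100
step 4: 110111100
step 5: 111100101

111100101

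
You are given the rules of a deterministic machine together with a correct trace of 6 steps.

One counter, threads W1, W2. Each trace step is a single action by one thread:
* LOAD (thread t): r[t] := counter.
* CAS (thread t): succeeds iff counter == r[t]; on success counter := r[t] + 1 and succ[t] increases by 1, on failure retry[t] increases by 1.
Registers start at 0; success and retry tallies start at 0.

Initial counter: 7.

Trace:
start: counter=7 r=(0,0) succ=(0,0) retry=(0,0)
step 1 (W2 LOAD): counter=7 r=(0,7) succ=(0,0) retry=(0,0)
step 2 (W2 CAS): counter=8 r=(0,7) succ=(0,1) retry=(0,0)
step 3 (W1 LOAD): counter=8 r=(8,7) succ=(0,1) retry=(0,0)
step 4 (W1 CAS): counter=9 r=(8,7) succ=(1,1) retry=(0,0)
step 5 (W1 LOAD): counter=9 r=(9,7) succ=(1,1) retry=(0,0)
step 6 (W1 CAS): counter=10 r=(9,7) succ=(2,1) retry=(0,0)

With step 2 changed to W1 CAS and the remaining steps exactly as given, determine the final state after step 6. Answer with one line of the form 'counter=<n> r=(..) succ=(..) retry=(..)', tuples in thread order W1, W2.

(re-executing from step 2 with the substitution; state before step 2: counter=7 r=(0,7) succ=(0,0) retry=(0,0))
step 2 (W1 CAS): counter=7 r=(0,7) succ=(0,0) retry=(1,0)
step 3 (W1 LOAD): counter=7 r=(7,7) succ=(0,0) retry=(1,0)
step 4 (W1 CAS): counter=8 r=(7,7) succ=(1,0) retry=(1,0)
step 5 (W1 LOAD): counter=8 r=(8,7) succ=(1,0) retry=(1,0)
step 6 (W1 CAS): counter=9 r=(8,7) succ=(2,0) retry=(1,0)

counter=9 r=(8,7) succ=(2,0) retry=(1,0)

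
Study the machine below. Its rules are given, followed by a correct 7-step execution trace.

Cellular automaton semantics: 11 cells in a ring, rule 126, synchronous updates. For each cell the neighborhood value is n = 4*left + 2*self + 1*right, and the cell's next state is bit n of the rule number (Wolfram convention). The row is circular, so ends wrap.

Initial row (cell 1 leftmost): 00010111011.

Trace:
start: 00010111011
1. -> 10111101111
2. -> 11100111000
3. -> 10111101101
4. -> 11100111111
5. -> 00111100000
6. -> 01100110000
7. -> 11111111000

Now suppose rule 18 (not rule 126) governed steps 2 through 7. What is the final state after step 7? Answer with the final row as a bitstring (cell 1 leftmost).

(re-executing steps 2..7 under rule 18; state before step 2: 10111101111)
2. -> 00000000000
3. -> 00000000000
4. -> 00000000000
5. -> 00000000000
6. -> 00000000000
7. -> 00000000000

00000000000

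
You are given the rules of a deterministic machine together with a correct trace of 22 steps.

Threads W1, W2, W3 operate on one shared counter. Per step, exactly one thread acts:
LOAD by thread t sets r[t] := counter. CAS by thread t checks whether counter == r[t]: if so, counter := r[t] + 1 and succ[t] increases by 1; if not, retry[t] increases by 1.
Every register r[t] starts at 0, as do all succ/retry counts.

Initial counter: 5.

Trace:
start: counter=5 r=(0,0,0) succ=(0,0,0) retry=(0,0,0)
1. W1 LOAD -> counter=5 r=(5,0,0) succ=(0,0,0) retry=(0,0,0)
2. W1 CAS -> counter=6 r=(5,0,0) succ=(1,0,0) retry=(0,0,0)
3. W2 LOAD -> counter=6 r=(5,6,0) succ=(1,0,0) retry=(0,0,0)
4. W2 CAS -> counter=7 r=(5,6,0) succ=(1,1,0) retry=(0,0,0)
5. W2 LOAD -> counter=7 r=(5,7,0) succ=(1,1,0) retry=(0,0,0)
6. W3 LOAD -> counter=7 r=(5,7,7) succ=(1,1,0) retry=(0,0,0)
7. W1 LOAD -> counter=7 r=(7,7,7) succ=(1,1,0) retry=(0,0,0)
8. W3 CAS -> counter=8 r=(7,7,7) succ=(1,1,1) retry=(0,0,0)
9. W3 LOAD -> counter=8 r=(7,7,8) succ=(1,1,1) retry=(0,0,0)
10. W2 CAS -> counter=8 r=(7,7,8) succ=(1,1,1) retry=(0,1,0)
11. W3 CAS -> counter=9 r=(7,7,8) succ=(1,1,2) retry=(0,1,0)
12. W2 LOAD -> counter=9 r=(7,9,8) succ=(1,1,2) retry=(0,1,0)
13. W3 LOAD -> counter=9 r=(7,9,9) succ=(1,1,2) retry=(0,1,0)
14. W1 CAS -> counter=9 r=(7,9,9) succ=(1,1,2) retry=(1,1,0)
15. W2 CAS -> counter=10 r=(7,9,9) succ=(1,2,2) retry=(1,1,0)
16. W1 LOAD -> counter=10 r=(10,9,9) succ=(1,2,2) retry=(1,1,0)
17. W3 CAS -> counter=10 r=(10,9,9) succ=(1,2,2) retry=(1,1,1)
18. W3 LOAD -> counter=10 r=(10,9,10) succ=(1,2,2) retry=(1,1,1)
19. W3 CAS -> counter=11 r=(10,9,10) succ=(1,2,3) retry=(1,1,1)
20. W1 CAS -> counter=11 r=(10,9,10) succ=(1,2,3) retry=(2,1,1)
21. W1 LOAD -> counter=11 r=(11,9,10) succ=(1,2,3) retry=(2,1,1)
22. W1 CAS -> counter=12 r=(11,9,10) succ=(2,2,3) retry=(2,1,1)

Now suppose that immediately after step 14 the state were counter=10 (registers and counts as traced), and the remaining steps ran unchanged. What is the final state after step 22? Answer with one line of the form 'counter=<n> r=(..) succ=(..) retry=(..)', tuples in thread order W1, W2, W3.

counter=12 r=(11,9,10) succ=(2,1,3) retry=(2,2,1)

state after step 14 := counter=10 r=(7,9,9) succ=(1,1,2) retry=(1,1,0)
15. W2 CAS -> counter=10 r=(7,9,9) succ=(1,1,2) retry=(1,2,0)
16. W1 LOAD -> counter=10 r=(10,9,9) succ=(1,1,2) retry=(1,2,0)
17. W3 CAS -> counter=10 r=(10,9,9) succ=(1,1,2) retry=(1,2,1)
18. W3 LOAD -> counter=10 r=(10,9,10) succ=(1,1,2) retry=(1,2,1)
19. W3 CAS -> counter=11 r=(10,9,10) succ=(1,1,3) retry=(1,2,1)
20. W1 CAS -> counter=11 r=(10,9,10) succ=(1,1,3) retry=(2,2,1)
21. W1 LOAD -> counter=11 r=(11,9,10) succ=(1,1,3) retry=(2,2,1)
22. W1 CAS -> counter=12 r=(11,9,10) succ=(2,1,3) retry=(2,2,1)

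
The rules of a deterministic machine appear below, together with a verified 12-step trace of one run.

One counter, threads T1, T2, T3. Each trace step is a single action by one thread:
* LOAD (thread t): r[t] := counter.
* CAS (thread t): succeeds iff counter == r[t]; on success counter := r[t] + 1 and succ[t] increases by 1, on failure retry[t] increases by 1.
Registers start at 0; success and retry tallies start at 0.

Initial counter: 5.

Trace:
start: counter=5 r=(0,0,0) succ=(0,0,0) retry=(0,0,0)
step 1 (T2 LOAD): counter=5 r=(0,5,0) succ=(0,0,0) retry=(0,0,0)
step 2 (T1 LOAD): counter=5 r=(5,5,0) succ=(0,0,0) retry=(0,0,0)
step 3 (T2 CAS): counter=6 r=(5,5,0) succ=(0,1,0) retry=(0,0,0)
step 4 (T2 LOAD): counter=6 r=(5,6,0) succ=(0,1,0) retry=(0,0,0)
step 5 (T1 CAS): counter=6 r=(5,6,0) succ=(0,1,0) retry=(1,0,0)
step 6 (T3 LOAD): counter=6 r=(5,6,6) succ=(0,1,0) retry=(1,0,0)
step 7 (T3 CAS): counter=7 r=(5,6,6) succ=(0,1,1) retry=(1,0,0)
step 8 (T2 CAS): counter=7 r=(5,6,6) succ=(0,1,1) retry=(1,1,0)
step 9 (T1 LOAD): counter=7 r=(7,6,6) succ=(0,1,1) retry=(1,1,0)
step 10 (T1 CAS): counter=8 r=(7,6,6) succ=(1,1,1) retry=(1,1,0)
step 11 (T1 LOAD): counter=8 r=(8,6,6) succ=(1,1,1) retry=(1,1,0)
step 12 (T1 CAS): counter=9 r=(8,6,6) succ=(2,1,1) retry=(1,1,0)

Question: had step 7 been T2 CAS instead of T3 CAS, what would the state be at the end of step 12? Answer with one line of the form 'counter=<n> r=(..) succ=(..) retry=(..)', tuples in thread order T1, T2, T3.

(re-executing from step 7 with the substitution; state before step 7: counter=6 r=(5,6,6) succ=(0,1,0) retry=(1,0,0))
step 7 (T2 CAS): counter=7 r=(5,6,6) succ=(0,2,0) retry=(1,0,0)
step 8 (T2 CAS): counter=7 r=(5,6,6) succ=(0,2,0) retry=(1,1,0)
step 9 (T1 LOAD): counter=7 r=(7,6,6) succ=(0,2,0) retry=(1,1,0)
step 10 (T1 CAS): counter=8 r=(7,6,6) succ=(1,2,0) retry=(1,1,0)
step 11 (T1 LOAD): counter=8 r=(8,6,6) succ=(1,2,0) retry=(1,1,0)
step 12 (T1 CAS): counter=9 r=(8,6,6) succ=(2,2,0) retry=(1,1,0)

counter=9 r=(8,6,6) succ=(2,2,0) retry=(1,1,0)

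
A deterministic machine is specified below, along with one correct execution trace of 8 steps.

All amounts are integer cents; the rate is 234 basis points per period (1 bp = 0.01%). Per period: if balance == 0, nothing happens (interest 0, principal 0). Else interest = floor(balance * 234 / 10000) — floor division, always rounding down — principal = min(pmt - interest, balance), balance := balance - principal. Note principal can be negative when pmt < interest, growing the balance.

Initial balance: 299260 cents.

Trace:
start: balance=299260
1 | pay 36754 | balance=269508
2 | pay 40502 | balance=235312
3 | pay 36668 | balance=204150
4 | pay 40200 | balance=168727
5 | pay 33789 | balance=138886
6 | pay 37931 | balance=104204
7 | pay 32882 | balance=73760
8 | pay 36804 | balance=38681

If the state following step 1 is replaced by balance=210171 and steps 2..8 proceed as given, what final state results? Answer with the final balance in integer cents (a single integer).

0

state after step 1 := balance=210171
2 | pay 40502 | balance=174587
3 | pay 36668 | balance=142004
4 | pay 40200 | balance=105126
5 | pay 33789 | balance=73796
6 | pay 37931 | balance=37591
7 | pay 32882 | balance=5588
8 | pay 36804 | balance=0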